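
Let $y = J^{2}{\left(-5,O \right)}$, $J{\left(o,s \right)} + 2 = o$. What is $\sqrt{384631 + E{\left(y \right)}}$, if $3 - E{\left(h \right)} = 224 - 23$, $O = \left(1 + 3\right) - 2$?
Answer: $\sqrt{384433} \approx 620.03$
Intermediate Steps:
$O = 2$ ($O = 4 - 2 = 2$)
$J{\left(o,s \right)} = -2 + o$
$y = 49$ ($y = \left(-2 - 5\right)^{2} = \left(-7\right)^{2} = 49$)
$E{\left(h \right)} = -198$ ($E{\left(h \right)} = 3 - \left(224 - 23\right) = 3 - 201 = -198$)
$\sqrt{384631 + E{\left(y \right)}} = \sqrt{384631 - 198} = \sqrt{384433}$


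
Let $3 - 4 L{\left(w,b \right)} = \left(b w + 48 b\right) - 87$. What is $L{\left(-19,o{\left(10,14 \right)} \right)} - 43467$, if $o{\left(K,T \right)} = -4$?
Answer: $- \frac{86831}{2} \approx -43416.0$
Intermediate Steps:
$L{\left(w,b \right)} = \frac{45}{2} - 12 b - \frac{b w}{4}$ ($L{\left(w,b \right)} = \frac{3}{4} - \frac{\left(b w + 48 b\right) - 87}{4} = \frac{3}{4} - \frac{\left(48 b + b w\right) - 87}{4} = \frac{3}{4} - \frac{-87 + 48 b + b w}{4} = \frac{3}{4} - \left(- \frac{87}{4} + 12 b + \frac{b w}{4}\right) = \frac{45}{2} - 12 b - \frac{b w}{4}$)
$L{\left(-19,o{\left(10,14 \right)} \right)} - 43467 = \left(\frac{45}{2} - -48 - \left(-1\right) \left(-19\right)\right) - 43467 = \left(\frac{45}{2} + 48 - 19\right) - 43467 = \frac{103}{2} - 43467 = - \frac{86831}{2}$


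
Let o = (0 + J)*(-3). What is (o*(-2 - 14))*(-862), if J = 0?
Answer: 0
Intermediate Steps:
o = 0 (o = (0 + 0)*(-3) = 0*(-3) = 0)
(o*(-2 - 14))*(-862) = (0*(-2 - 14))*(-862) = (0*(-16))*(-862) = 0*(-862) = 0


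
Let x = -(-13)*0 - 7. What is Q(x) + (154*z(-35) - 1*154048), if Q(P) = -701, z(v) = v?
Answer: -160139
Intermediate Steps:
x = -7 (x = -13*0 - 7 = 0 - 7 = -7)
Q(x) + (154*z(-35) - 1*154048) = -701 + (154*(-35) - 1*154048) = -701 + (-5390 - 154048) = -701 - 159438 = -160139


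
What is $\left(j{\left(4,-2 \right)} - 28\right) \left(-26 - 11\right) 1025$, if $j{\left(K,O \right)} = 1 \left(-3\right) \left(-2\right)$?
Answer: $834350$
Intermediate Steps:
$j{\left(K,O \right)} = 6$ ($j{\left(K,O \right)} = \left(-3\right) \left(-2\right) = 6$)
$\left(j{\left(4,-2 \right)} - 28\right) \left(-26 - 11\right) 1025 = \left(6 - 28\right) \left(-26 - 11\right) 1025 = \left(-22\right) \left(-37\right) 1025 = 814 \cdot 1025 = 834350$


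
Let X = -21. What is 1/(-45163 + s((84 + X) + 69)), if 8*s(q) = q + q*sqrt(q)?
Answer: -180586/8152682101 - 132*sqrt(33)/8152682101 ≈ -2.2244e-5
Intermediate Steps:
s(q) = q/8 + q**(3/2)/8 (s(q) = (q + q*sqrt(q))/8 = (q + q**(3/2))/8 = q/8 + q**(3/2)/8)
1/(-45163 + s((84 + X) + 69)) = 1/(-45163 + (((84 - 21) + 69)/8 + ((84 - 21) + 69)**(3/2)/8)) = 1/(-45163 + ((63 + 69)/8 + (63 + 69)**(3/2)/8)) = 1/(-45163 + ((1/8)*132 + 132**(3/2)/8)) = 1/(-45163 + (33/2 + (264*sqrt(33))/8)) = 1/(-45163 + (33/2 + 33*sqrt(33))) = 1/(-90293/2 + 33*sqrt(33))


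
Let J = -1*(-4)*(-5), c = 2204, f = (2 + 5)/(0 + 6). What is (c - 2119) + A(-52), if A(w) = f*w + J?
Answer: 13/3 ≈ 4.3333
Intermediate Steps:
f = 7/6 ≈ 1.1667
J = -20 (J = 4*(-5) = -20)
A(w) = -20 + 7*w/6 (A(w) = 7*w/6 - 20 = -20 + 7*w/6)
(c - 2119) + A(-52) = (2204 - 2119) + (-20 + (7/6)*(-52)) = 85 + (-20 - 182/3) = 85 - 242/3 = 13/3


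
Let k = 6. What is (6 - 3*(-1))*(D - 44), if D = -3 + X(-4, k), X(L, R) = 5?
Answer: -378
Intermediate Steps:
D = 2 (D = -3 + 5 = 2)
(6 - 3*(-1))*(D - 44) = (6 - 3*(-1))*(2 - 44) = (6 + 3)*(-42) = 9*(-42) = -378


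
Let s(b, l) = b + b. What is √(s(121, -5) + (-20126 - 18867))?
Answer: I*√38751 ≈ 196.85*I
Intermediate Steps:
s(b, l) = 2*b
√(s(121, -5) + (-20126 - 18867)) = √(2*121 + (-20126 - 18867)) = √(242 - 38993) = √(-38751) = I*√38751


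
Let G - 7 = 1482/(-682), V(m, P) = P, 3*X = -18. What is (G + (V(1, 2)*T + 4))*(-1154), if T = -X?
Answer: -8195708/341 ≈ -24034.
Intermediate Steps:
X = -6 (X = (⅓)*(-18) = -6)
T = 6 (T = -1*(-6) = 6)
G = 1646/341 (G = 7 + 1482/(-682) = 7 + 1482*(-1/682) = 7 - 741/341 = 1646/341 ≈ 4.8270)
(G + (V(1, 2)*T + 4))*(-1154) = (1646/341 + (2*6 + 4))*(-1154) = (1646/341 + (12 + 4))*(-1154) = (1646/341 + 16)*(-1154) = (7102/341)*(-1154) = -8195708/341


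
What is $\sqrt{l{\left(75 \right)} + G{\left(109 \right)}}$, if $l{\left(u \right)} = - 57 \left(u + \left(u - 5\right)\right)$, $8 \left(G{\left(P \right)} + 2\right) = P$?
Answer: $\frac{i \sqrt{132054}}{4} \approx 90.848 i$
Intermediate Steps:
$G{\left(P \right)} = -2 + \frac{P}{8}$
$l{\left(u \right)} = 285 - 114 u$ ($l{\left(u \right)} = - 57 \left(u + \left(u - 5\right)\right) = - 57 \left(u + \left(-5 + u\right)\right) = - 57 \left(-5 + 2 u\right) = 285 - 114 u$)
$\sqrt{l{\left(75 \right)} + G{\left(109 \right)}} = \sqrt{\left(285 - 8550\right) + \left(-2 + \frac{1}{8} \cdot 109\right)} = \sqrt{\left(285 - 8550\right) + \left(-2 + \frac{109}{8}\right)} = \sqrt{-8265 + \frac{93}{8}} = \sqrt{- \frac{66027}{8}} = \frac{i \sqrt{132054}}{4}$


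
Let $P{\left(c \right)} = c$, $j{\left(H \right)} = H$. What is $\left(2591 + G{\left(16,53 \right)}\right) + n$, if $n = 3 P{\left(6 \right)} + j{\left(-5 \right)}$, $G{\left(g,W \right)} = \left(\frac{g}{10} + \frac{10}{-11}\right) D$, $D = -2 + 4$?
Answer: $\frac{143296}{55} \approx 2605.4$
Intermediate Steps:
$D = 2$
$G{\left(g,W \right)} = - \frac{20}{11} + \frac{g}{5}$ ($G{\left(g,W \right)} = \left(\frac{g}{10} + \frac{10}{-11}\right) 2 = \left(g \frac{1}{10} + 10 \left(- \frac{1}{11}\right)\right) 2 = \left(\frac{g}{10} - \frac{10}{11}\right) 2 = \left(- \frac{10}{11} + \frac{g}{10}\right) 2 = - \frac{20}{11} + \frac{g}{5}$)
$n = 13$ ($n = 3 \cdot 6 - 5 = 18 - 5 = 13$)
$\left(2591 + G{\left(16,53 \right)}\right) + n = \left(2591 + \left(- \frac{20}{11} + \frac{1}{5} \cdot 16\right)\right) + 13 = \left(2591 + \left(- \frac{20}{11} + \frac{16}{5}\right)\right) + 13 = \left(2591 + \frac{76}{55}\right) + 13 = \frac{142581}{55} + 13 = \frac{143296}{55}$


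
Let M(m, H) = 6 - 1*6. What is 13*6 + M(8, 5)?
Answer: 78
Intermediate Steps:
M(m, H) = 0 (M(m, H) = 6 - 6 = 0)
13*6 + M(8, 5) = 13*6 + 0 = 78 + 0 = 78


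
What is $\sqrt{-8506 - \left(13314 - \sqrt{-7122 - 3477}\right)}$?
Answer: $\sqrt{-21820 + i \sqrt{10599}} \approx 0.3485 + 147.72 i$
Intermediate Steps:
$\sqrt{-8506 - \left(13314 - \sqrt{-7122 - 3477}\right)} = \sqrt{-8506 - \left(13314 - \sqrt{-10599}\right)} = \sqrt{-8506 - \left(13314 - i \sqrt{10599}\right)} = \sqrt{-21820 + i \sqrt{10599}}$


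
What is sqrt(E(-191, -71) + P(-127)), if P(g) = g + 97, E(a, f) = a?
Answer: I*sqrt(221) ≈ 14.866*I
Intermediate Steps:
P(g) = 97 + g
sqrt(E(-191, -71) + P(-127)) = sqrt(-191 + (97 - 127)) = sqrt(-191 - 30) = sqrt(-221) = I*sqrt(221)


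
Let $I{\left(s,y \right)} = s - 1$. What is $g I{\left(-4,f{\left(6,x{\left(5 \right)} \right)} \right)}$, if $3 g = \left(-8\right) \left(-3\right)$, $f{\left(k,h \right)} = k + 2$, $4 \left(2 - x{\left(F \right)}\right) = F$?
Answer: $-40$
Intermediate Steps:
$x{\left(F \right)} = 2 - \frac{F}{4}$
$f{\left(k,h \right)} = 2 + k$
$I{\left(s,y \right)} = -1 + s$ ($I{\left(s,y \right)} = s - 1 = -1 + s$)
$g = 8$ ($g = \frac{\left(-8\right) \left(-3\right)}{3} = \frac{1}{3} \cdot 24 = 8$)
$g I{\left(-4,f{\left(6,x{\left(5 \right)} \right)} \right)} = 8 \left(-1 - 4\right) = 8 \left(-5\right) = -40$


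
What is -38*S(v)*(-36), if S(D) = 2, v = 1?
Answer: 2736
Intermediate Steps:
-38*S(v)*(-36) = -38*2*(-36) = -76*(-36) = 2736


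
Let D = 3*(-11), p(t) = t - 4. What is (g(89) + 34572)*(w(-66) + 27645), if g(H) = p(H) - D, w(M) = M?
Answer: 956715510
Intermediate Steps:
p(t) = -4 + t
D = -33
g(H) = 29 + H (g(H) = (-4 + H) - 1*(-33) = (-4 + H) + 33 = 29 + H)
(g(89) + 34572)*(w(-66) + 27645) = ((29 + 89) + 34572)*(-66 + 27645) = (118 + 34572)*27579 = 34690*27579 = 956715510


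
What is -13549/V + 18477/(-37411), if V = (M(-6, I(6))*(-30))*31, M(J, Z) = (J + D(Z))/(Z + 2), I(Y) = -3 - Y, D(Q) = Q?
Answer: 3290417323/521883450 ≈ 6.3049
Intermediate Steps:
M(J, Z) = (J + Z)/(2 + Z) (M(J, Z) = (J + Z)/(Z + 2) = (J + Z)/(2 + Z))
V = -13950/7 (V = (((-6 + (-3 - 1*6))/(2 + (-3 - 1*6)))*(-30))*31 = (((-6 + (-3 - 6))/(2 + (-3 - 6)))*(-30))*31 = (((-6 - 9)/(2 - 9))*(-30))*31 = ((-15/(-7))*(-30))*31 = (-⅐*(-15)*(-30))*31 = ((15/7)*(-30))*31 = -450/7*31 = -13950/7 ≈ -1992.9)
-13549/V + 18477/(-37411) = -13549/(-13950/7) + 18477/(-37411) = -13549*(-7/13950) + 18477*(-1/37411) = 94843/13950 - 18477/37411 = 3290417323/521883450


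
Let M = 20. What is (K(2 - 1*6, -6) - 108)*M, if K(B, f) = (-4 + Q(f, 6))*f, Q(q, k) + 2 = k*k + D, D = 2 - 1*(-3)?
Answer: -6360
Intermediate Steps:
D = 5 (D = 2 + 3 = 5)
Q(q, k) = 3 + k² (Q(q, k) = -2 + (k*k + 5) = -2 + (k² + 5) = -2 + (5 + k²) = 3 + k²)
K(B, f) = 35*f (K(B, f) = (-4 + (3 + 6²))*f = (-4 + (3 + 36))*f = (-4 + 39)*f = 35*f)
(K(2 - 1*6, -6) - 108)*M = (35*(-6) - 108)*20 = (-210 - 108)*20 = -318*20 = -6360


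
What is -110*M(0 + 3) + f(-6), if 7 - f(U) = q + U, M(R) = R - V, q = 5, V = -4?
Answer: -762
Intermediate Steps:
M(R) = 4 + R (M(R) = R - 1*(-4) = R + 4 = 4 + R)
f(U) = 2 - U (f(U) = 7 - (5 + U) = 7 + (-5 - U) = 2 - U)
-110*M(0 + 3) + f(-6) = -110*(4 + (0 + 3)) + (2 - 1*(-6)) = -110*(4 + 3) + (2 + 6) = -110*7 + 8 = -770 + 8 = -762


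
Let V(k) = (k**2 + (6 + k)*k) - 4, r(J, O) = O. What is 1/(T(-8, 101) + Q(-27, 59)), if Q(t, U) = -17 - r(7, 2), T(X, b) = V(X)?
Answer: 1/57 ≈ 0.017544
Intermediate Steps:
V(k) = -4 + k**2 + k*(6 + k) (V(k) = (k**2 + k*(6 + k)) - 4 = -4 + k**2 + k*(6 + k))
T(X, b) = -4 + 2*X**2 + 6*X
Q(t, U) = -19 (Q(t, U) = -17 - 1*2 = -17 - 2 = -19)
1/(T(-8, 101) + Q(-27, 59)) = 1/((-4 + 2*(-8)**2 + 6*(-8)) - 19) = 1/((-4 + 2*64 - 48) - 19) = 1/((-4 + 128 - 48) - 19) = 1/(76 - 19) = 1/57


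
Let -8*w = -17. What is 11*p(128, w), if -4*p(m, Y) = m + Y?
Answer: -11451/32 ≈ -357.84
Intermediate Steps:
w = 17/8 (w = -⅛*(-17) = 17/8 ≈ 2.1250)
p(m, Y) = -Y/4 - m/4 (p(m, Y) = -(m + Y)/4 = -(Y + m)/4 = -Y/4 - m/4)
11*p(128, w) = 11*(-¼*17/8 - ¼*128) = 11*(-17/32 - 32) = 11*(-1041/32) = -11451/32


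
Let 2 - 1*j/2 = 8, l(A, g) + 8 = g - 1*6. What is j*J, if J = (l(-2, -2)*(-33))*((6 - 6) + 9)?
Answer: -57024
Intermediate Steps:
l(A, g) = -14 + g (l(A, g) = -8 + (g - 1*6) = -8 + (g - 6) = -8 + (-6 + g) = -14 + g)
j = -12 (j = 4 - 2*8 = 4 - 16 = -12)
J = 4752 (J = ((-14 - 2)*(-33))*((6 - 6) + 9) = (-16*(-33))*(0 + 9) = 528*9 = 4752)
j*J = -12*4752 = -57024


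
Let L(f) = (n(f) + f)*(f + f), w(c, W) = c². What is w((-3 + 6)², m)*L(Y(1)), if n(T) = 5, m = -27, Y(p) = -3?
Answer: -972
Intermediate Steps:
L(f) = 2*f*(5 + f) (L(f) = (5 + f)*(f + f) = (5 + f)*(2*f) = 2*f*(5 + f))
w((-3 + 6)², m)*L(Y(1)) = ((-3 + 6)²)²*(2*(-3)*(5 - 3)) = (3²)²*(2*(-3)*2) = 9²*(-12) = 81*(-12) = -972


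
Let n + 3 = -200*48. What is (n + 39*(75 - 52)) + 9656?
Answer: 950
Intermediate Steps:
n = -9603 (n = -3 - 200*48 = -3 - 9600 = -9603)
(n + 39*(75 - 52)) + 9656 = (-9603 + 39*(75 - 52)) + 9656 = (-9603 + 39*23) + 9656 = (-9603 + 897) + 9656 = -8706 + 9656 = 950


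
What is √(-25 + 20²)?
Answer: 5*√15 ≈ 19.365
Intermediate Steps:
√(-25 + 20²) = √(-25 + 400) = √375 = 5*√15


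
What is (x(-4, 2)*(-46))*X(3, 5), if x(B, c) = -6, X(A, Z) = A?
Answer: 828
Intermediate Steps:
(x(-4, 2)*(-46))*X(3, 5) = -6*(-46)*3 = 276*3 = 828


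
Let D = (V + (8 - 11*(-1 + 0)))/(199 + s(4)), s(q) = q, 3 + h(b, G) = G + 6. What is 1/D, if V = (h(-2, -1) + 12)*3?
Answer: 203/61 ≈ 3.3279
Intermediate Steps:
h(b, G) = 3 + G (h(b, G) = -3 + (G + 6) = -3 + (6 + G) = 3 + G)
V = 42 (V = ((3 - 1) + 12)*3 = (2 + 12)*3 = 14*3 = 42)
D = 61/203 (D = (42 + (8 - 11*(-1 + 0)))/(199 + 4) = (42 + (8 - 11*(-1)))/203 = (42 + (8 + 11))*(1/203) = (42 + 19)*(1/203) = 61*(1/203) = 61/203 ≈ 0.30049)
1/D = 1/(61/203) = 203/61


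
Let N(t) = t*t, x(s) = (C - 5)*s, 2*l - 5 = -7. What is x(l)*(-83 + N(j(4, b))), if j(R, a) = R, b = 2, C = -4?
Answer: -603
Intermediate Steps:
l = -1 (l = 5/2 + (½)*(-7) = 5/2 - 7/2 = -1)
x(s) = -9*s (x(s) = (-4 - 5)*s = -9*s)
N(t) = t²
x(l)*(-83 + N(j(4, b))) = (-9*(-1))*(-83 + 4²) = 9*(-83 + 16) = 9*(-67) = -603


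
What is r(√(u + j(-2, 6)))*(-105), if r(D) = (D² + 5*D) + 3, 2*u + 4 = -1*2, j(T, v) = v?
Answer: -630 - 525*√3 ≈ -1539.3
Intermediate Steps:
u = -3 (u = -2 + (-1*2)/2 = -2 + (½)*(-2) = -2 - 1 = -3)
r(D) = 3 + D² + 5*D
r(√(u + j(-2, 6)))*(-105) = (3 + (√(-3 + 6))² + 5*√(-3 + 6))*(-105) = (3 + (√3)² + 5*√3)*(-105) = (3 + 3 + 5*√3)*(-105) = (6 + 5*√3)*(-105) = -630 - 525*√3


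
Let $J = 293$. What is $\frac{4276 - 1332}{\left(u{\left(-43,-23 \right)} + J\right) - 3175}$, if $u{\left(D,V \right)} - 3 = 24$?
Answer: $- \frac{2944}{2855} \approx -1.0312$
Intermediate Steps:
$u{\left(D,V \right)} = 27$ ($u{\left(D,V \right)} = 3 + 24 = 27$)
$\frac{4276 - 1332}{\left(u{\left(-43,-23 \right)} + J\right) - 3175} = \frac{4276 - 1332}{\left(27 + 293\right) - 3175} = \frac{2944}{320 - 3175} = \frac{2944}{-2855} = 2944 \left(- \frac{1}{2855}\right) = - \frac{2944}{2855}$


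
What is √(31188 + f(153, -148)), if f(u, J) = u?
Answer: √31341 ≈ 177.03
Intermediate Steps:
√(31188 + f(153, -148)) = √(31188 + 153) = √31341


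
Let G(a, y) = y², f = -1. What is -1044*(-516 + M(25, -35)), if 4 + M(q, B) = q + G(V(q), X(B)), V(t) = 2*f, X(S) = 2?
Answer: 512604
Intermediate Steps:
V(t) = -2 (V(t) = 2*(-1) = -2)
M(q, B) = q (M(q, B) = -4 + (q + 2²) = -4 + (q + 4) = -4 + (4 + q) = q)
-1044*(-516 + M(25, -35)) = -1044*(-516 + 25) = -1044*(-491) = 512604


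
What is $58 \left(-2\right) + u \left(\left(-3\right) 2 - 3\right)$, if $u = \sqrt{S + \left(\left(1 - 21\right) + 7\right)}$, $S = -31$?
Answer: $-116 - 18 i \sqrt{11} \approx -116.0 - 59.699 i$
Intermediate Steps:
$u = 2 i \sqrt{11}$ ($u = \sqrt{-31 + \left(\left(1 - 21\right) + 7\right)} = \sqrt{-31 + \left(-20 + 7\right)} = \sqrt{-31 - 13} = \sqrt{-44} = 2 i \sqrt{11} \approx 6.6332 i$)
$58 \left(-2\right) + u \left(\left(-3\right) 2 - 3\right) = 58 \left(-2\right) + 2 i \sqrt{11} \left(\left(-3\right) 2 - 3\right) = -116 + 2 i \sqrt{11} \left(-6 - 3\right) = -116 + 2 i \sqrt{11} \left(-9\right) = -116 - 18 i \sqrt{11}$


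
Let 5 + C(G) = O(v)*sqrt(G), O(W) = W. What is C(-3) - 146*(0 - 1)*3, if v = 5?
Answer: 433 + 5*I*sqrt(3) ≈ 433.0 + 8.6602*I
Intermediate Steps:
C(G) = -5 + 5*sqrt(G)
C(-3) - 146*(0 - 1)*3 = (-5 + 5*sqrt(-3)) - 146*(0 - 1)*3 = (-5 + 5*(I*sqrt(3))) - (-146)*3 = (-5 + 5*I*sqrt(3)) - 146*(-3) = (-5 + 5*I*sqrt(3)) + 438 = 433 + 5*I*sqrt(3)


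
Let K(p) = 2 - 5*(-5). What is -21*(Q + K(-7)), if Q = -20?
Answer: -147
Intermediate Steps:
K(p) = 27 (K(p) = 2 + 25 = 27)
-21*(Q + K(-7)) = -21*(-20 + 27) = -21*7 = -147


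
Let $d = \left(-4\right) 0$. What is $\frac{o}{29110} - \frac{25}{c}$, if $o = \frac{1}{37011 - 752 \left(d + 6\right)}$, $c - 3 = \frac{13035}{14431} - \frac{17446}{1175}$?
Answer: $\frac{100259726173539769}{43891284890608785} \approx 2.2843$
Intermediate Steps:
$c = - \frac{185577826}{16956425}$ ($c = 3 + \left(\frac{13035}{14431} - \frac{17446}{1175}\right) = 3 - \frac{236447101}{16956425} = - \frac{185577826}{16956425} \approx -10.944$)
$d = 0$
$o = \frac{1}{32499}$ ($o = \frac{1}{37011 - 752 \left(0 + 6\right)} = \frac{1}{37011 - 4512} = \frac{1}{32499} \approx 3.077 \cdot 10^{-5}$)
$\frac{o}{29110} - \frac{25}{c} = \frac{1}{32499 \cdot 29110} - \frac{25}{- \frac{185577826}{16956425}} = \frac{1}{32499} \cdot \frac{1}{29110} - - \frac{423910625}{185577826} = \frac{1}{946045890} + \frac{423910625}{185577826} = \frac{100259726173539769}{43891284890608785}$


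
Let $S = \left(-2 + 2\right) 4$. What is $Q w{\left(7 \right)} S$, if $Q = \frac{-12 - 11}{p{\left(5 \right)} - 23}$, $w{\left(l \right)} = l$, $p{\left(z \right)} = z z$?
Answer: $0$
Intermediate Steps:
$p{\left(z \right)} = z^{2}$
$S = 0$ ($S = 0 \cdot 4 = 0$)
$Q = - \frac{23}{2}$ ($Q = \frac{-12 - 11}{5^{2} - 23} = - \frac{23}{25 - 23} = - \frac{23}{2} \approx -11.5$)
$Q w{\left(7 \right)} S = \left(- \frac{23}{2}\right) 7 \cdot 0 = \left(- \frac{161}{2}\right) 0 = 0$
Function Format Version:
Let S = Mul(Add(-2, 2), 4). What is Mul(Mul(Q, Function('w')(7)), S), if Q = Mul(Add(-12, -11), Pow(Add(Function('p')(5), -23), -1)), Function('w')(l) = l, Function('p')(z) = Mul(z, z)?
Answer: 0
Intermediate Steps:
Function('p')(z) = Pow(z, 2)
S = 0 (S = Mul(0, 4) = 0)
Q = Rational(-23, 2) (Q = Mul(Add(-12, -11), Pow(Add(Pow(5, 2), -23), -1)) = Mul(-23, Pow(Add(25, -23), -1)) = Mul(-23, Pow(2, -1)) = Mul(-23, Rational(1, 2)) = Rational(-23, 2) ≈ -11.500)
Mul(Mul(Q, Function('w')(7)), S) = Mul(Mul(Rational(-23, 2), 7), 0) = Mul(Rational(-161, 2), 0) = 0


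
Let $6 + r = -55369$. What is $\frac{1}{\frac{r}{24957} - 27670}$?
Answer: $- \frac{24957}{690615565} \approx -3.6137 \cdot 10^{-5}$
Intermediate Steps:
$r = -55375$ ($r = -6 - 55369 = -55375$)
$\frac{1}{\frac{r}{24957} - 27670} = \frac{1}{- \frac{55375}{24957} - 27670} = \frac{1}{- \frac{690615565}{24957}} = - \frac{24957}{690615565}$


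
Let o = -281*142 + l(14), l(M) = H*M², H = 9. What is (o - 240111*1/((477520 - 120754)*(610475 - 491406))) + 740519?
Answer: 9945661310654421/14159923618 ≈ 7.0238e+5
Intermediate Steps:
l(M) = 9*M²
o = -38138 (o = -281*142 + 9*14² = -39902 + 9*196 = -39902 + 1764 = -38138)
(o - 240111*1/((477520 - 120754)*(610475 - 491406))) + 740519 = (-38138 - 240111*1/((477520 - 120754)*(610475 - 491406))) + 740519 = (-38138 - 240111/(356766*119069)) + 740519 = (-38138 - 240111/42479770854) + 740519 = (-38138 - 240111*1/42479770854) + 740519 = (-38138 - 80037/14159923618) + 740519 = -540031167023321/14159923618 + 740519 = 9945661310654421/14159923618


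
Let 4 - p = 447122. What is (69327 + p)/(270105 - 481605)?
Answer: 377791/211500 ≈ 1.7862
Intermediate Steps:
p = -447118 (p = 4 - 1*447122 = 4 - 447122 = -447118)
(69327 + p)/(270105 - 481605) = (69327 - 447118)/(270105 - 481605) = -377791/(-211500) = -377791*(-1/211500) = 377791/211500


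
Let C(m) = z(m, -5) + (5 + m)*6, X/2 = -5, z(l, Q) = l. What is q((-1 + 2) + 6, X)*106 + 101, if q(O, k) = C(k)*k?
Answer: 42501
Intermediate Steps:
X = -10 (X = 2*(-5) = -10)
C(m) = 30 + 7*m (C(m) = m + (5 + m)*6 = m + (30 + 6*m) = 30 + 7*m)
q(O, k) = k*(30 + 7*k) (q(O, k) = (30 + 7*k)*k = k*(30 + 7*k))
q((-1 + 2) + 6, X)*106 + 101 = -10*(30 + 7*(-10))*106 + 101 = -10*(30 - 70)*106 + 101 = -10*(-40)*106 + 101 = 400*106 + 101 = 42400 + 101 = 42501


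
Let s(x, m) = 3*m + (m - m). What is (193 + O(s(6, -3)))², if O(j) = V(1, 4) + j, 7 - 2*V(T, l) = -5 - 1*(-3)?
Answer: 142129/4 ≈ 35532.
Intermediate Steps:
V(T, l) = 9/2 (V(T, l) = 7/2 - (-5 - 1*(-3))/2 = 7/2 - (-5 + 3)/2 = 7/2 - ½*(-2) = 7/2 + 1 = 9/2)
s(x, m) = 3*m (s(x, m) = 3*m + 0 = 3*m)
O(j) = 9/2 + j
(193 + O(s(6, -3)))² = (193 + (9/2 + 3*(-3)))² = (193 + (9/2 - 9))² = (193 - 9/2)² = (377/2)² = 142129/4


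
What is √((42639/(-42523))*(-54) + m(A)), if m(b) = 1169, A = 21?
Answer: √2211701726039/42523 ≈ 34.974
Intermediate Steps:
√((42639/(-42523))*(-54) + m(A)) = √((42639/(-42523))*(-54) + 1169) = √((42639*(-1/42523))*(-54) + 1169) = √(-42639/42523*(-54) + 1169) = √(2302506/42523 + 1169) = √(52011893/42523) = √2211701726039/42523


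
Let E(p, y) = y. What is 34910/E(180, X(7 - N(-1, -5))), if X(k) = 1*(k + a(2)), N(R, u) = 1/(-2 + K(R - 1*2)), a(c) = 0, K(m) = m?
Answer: 87275/18 ≈ 4848.6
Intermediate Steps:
N(R, u) = 1/(-4 + R) (N(R, u) = 1/(-2 + (R - 1*2)) = 1/(-2 + (R - 2)) = 1/(-2 + (-2 + R)) = 1/(-4 + R))
X(k) = k (X(k) = 1*(k + 0) = 1*k = k)
34910/E(180, X(7 - N(-1, -5))) = 34910/(7 - 1/(-4 - 1)) = 34910/(7 - 1/(-5)) = 34910/(7 - 1*(-⅕)) = 34910/(7 + ⅕) = 34910/(36/5) = 34910*(5/36) = 87275/18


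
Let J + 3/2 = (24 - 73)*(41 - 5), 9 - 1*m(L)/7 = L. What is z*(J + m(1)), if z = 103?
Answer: -352157/2 ≈ -1.7608e+5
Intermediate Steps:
m(L) = 63 - 7*L
J = -3531/2 (J = -3/2 + (24 - 73)*(41 - 5) = -3/2 - 49*36 = -3/2 - 1764 = -3531/2 ≈ -1765.5)
z*(J + m(1)) = 103*(-3531/2 + (63 - 7*1)) = 103*(-3531/2 + (63 - 7)) = 103*(-3531/2 + 56) = 103*(-3419/2) = -352157/2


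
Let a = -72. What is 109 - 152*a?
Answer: 11053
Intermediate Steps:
109 - 152*a = 109 - 152*(-72) = 109 + 10944 = 11053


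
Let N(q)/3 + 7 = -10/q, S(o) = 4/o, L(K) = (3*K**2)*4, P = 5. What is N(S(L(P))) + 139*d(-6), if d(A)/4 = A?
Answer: -5607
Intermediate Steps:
d(A) = 4*A
L(K) = 12*K**2
N(q) = -21 - 30/q (N(q) = -21 + 3*(-10/q) = -21 - 30/q)
N(S(L(P))) + 139*d(-6) = (-21 - 30/(4/((12*5**2)))) + 139*(4*(-6)) = (-21 - 30/(4/((12*25)))) + 139*(-24) = (-21 - 30/(4/300)) - 3336 = (-21 - 30/(4*(1/300))) - 3336 = (-21 - 30/1/75) - 3336 = (-21 - 30*75) - 3336 = (-21 - 2250) - 3336 = -2271 - 3336 = -5607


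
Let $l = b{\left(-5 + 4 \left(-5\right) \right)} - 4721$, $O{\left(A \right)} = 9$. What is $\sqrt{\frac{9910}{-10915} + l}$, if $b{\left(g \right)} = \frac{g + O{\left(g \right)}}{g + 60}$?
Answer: $\frac{i \sqrt{27567864010715}}{76405} \approx 68.719 i$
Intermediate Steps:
$b{\left(g \right)} = \frac{9 + g}{60 + g}$ ($b{\left(g \right)} = \frac{g + 9}{g + 60} = \frac{9 + g}{60 + g}$)
$l = - \frac{165251}{35}$ ($l = \frac{9 + \left(-5 + 4 \left(-5\right)\right)}{60 + \left(-5 + 4 \left(-5\right)\right)} - 4721 = \frac{9 - 25}{60 - 25} - 4721 = \frac{1}{35} \left(-16\right) - 4721 = - \frac{16}{35} - 4721 = - \frac{165251}{35} \approx -4721.5$)
$\sqrt{\frac{9910}{-10915} + l} = \sqrt{\frac{9910}{-10915} - \frac{165251}{35}} = \sqrt{9910 \left(- \frac{1}{10915}\right) - \frac{165251}{35}} = \sqrt{- \frac{1982}{2183} - \frac{165251}{35}} = \sqrt{- \frac{360812303}{76405}} = \frac{i \sqrt{27567864010715}}{76405}$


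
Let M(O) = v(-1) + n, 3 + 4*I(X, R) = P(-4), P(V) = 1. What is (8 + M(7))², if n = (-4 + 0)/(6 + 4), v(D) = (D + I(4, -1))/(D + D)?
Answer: 27889/400 ≈ 69.723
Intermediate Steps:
I(X, R) = -½ (I(X, R) = -¾ + (¼)*1 = -¾ + ¼ = -½)
v(D) = (-½ + D)/(2*D) (v(D) = (D - ½)/(D + D) = (-½ + D)/((2*D)) = (-½ + D)*(1/(2*D)) = (-½ + D)/(2*D))
n = -⅖ (n = -4/10 = -4*⅒ = -⅖ ≈ -0.40000)
M(O) = 7/20 (M(O) = (¼)*(-1 + 2*(-1))/(-1) - ⅖ = (¼)*(-1)*(-1 - 2) - ⅖ = (¼)*(-1)*(-3) - ⅖ = ¾ - ⅖ = 7/20)
(8 + M(7))² = (8 + 7/20)² = (167/20)² = 27889/400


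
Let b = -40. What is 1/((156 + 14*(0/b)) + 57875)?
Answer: 1/58031 ≈ 1.7232e-5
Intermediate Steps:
1/((156 + 14*(0/b)) + 57875) = 1/((156 + 14*(0/(-40))) + 57875) = 1/((156 + 14*(0*(-1/40))) + 57875) = 1/((156 + 14*0) + 57875) = 1/((156 + 0) + 57875) = 1/(156 + 57875) = 1/58031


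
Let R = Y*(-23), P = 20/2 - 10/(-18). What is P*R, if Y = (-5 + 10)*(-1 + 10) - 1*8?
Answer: -80845/9 ≈ -8982.8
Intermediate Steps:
Y = 37 (Y = 5*9 - 8 = 45 - 8 = 37)
P = 95/9 (P = 20*(1/2) - 10*(-1/18) = 10 + 5/9 = 95/9 ≈ 10.556)
R = -851 (R = 37*(-23) = -851)
P*R = (95/9)*(-851) = -80845/9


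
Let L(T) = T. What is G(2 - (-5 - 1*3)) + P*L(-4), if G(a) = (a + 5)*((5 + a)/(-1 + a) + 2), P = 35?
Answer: -85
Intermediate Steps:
G(a) = (2 + (5 + a)/(-1 + a))*(5 + a) (G(a) = (5 + a)*((5 + a)/(-1 + a) + 2) = (5 + a)*(2 + (5 + a)/(-1 + a)) = (2 + (5 + a)/(-1 + a))*(5 + a))
G(2 - (-5 - 1*3)) + P*L(-4) = 3*(5 + (2 - (-5 - 1*3))² + 6*(2 - (-5 - 1*3)))/(-1 + (2 - (-5 - 1*3))) + 35*(-4) = 3*(5 + (2 - (-5 - 3))² + 6*(2 - (-5 - 3)))/(-1 + (2 - (-5 - 3))) - 140 = 3*(5 + (2 - 1*(-8))² + 6*(2 - 1*(-8)))/(-1 + (2 - 1*(-8))) - 140 = 3*(5 + (2 + 8)² + 6*(2 + 8))/(-1 + (2 + 8)) - 140 = 3*(5 + 10² + 6*10)/(-1 + 10) - 140 = 3*(5 + 100 + 60)/9 - 140 = 3*(⅑)*165 - 140 = 55 - 140 = -85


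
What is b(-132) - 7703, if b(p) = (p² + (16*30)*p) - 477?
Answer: -54116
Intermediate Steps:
b(p) = -477 + p² + 480*p (b(p) = (p² + 480*p) - 477 = -477 + p² + 480*p)
b(-132) - 7703 = (-477 + (-132)² + 480*(-132)) - 7703 = (-477 + 17424 - 63360) - 7703 = -46413 - 7703 = -54116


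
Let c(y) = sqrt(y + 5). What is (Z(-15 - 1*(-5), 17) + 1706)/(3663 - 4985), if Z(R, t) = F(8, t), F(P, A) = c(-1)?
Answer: -854/661 ≈ -1.2920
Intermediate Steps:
c(y) = sqrt(5 + y)
F(P, A) = 2 (F(P, A) = sqrt(5 - 1) = sqrt(4) = 2)
Z(R, t) = 2
(Z(-15 - 1*(-5), 17) + 1706)/(3663 - 4985) = (2 + 1706)/(3663 - 4985) = 1708/(-1322) = 1708*(-1/1322) = -854/661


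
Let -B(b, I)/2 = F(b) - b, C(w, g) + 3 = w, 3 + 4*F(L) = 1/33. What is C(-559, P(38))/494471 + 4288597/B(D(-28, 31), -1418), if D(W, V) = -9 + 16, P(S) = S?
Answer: 69979365669989/252674681 ≈ 2.7695e+5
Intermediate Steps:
D(W, V) = 7
F(L) = -49/66 (F(L) = -¾ + (¼)/33 = -¾ + (¼)*(1/33) = -¾ + 1/132 = -49/66)
C(w, g) = -3 + w
B(b, I) = 49/33 + 2*b (B(b, I) = -2*(-49/66 - b) = 49/33 + 2*b)
C(-559, P(38))/494471 + 4288597/B(D(-28, 31), -1418) = (-3 - 559)/494471 + 4288597/(49/33 + 2*7) = -562*1/494471 + 4288597/(49/33 + 14) = -562/494471 + 4288597/(511/33) = -562/494471 + 4288597*(33/511) = -562/494471 + 141523701/511 = 69979365669989/252674681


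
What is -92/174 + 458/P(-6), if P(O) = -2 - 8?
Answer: -20153/435 ≈ -46.329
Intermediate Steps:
P(O) = -10
-92/174 + 458/P(-6) = -92/174 + 458/(-10) = -92*1/174 + 458*(-1/10) = -46/87 - 229/5 = -20153/435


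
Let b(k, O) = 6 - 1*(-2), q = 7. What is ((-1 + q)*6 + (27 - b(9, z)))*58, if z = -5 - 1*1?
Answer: 3190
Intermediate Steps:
z = -6 (z = -5 - 1 = -6)
b(k, O) = 8 (b(k, O) = 6 + 2 = 8)
((-1 + q)*6 + (27 - b(9, z)))*58 = ((-1 + 7)*6 + (27 - 1*8))*58 = (6*6 + (27 - 8))*58 = (36 + 19)*58 = 55*58 = 3190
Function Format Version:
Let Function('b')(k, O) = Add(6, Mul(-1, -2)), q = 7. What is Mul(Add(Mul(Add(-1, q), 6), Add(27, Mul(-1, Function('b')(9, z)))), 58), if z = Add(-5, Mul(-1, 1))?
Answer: 3190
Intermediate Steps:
z = -6 (z = Add(-5, -1) = -6)
Function('b')(k, O) = 8 (Function('b')(k, O) = Add(6, 2) = 8)
Mul(Add(Mul(Add(-1, q), 6), Add(27, Mul(-1, Function('b')(9, z)))), 58) = Mul(Add(Mul(Add(-1, 7), 6), Add(27, Mul(-1, 8))), 58) = Mul(Add(Mul(6, 6), Add(27, -8)), 58) = Mul(Add(36, 19), 58) = Mul(55, 58) = 3190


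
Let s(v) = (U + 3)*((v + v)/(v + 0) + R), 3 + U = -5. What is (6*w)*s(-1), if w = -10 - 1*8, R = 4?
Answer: 3240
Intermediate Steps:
U = -8 (U = -3 - 5 = -8)
w = -18 (w = -10 - 8 = -18)
s(v) = -30 (s(v) = (-8 + 3)*((v + v)/(v + 0) + 4) = -5*((2*v)/v + 4) = -5*(2 + 4) = -5*6 = -30)
(6*w)*s(-1) = (6*(-18))*(-30) = -108*(-30) = 3240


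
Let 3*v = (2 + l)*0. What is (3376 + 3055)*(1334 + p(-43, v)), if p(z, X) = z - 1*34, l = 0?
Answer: 8083767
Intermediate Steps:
v = 0 (v = ((2 + 0)*0)/3 = (2*0)/3 = (⅓)*0 = 0)
p(z, X) = -34 + z (p(z, X) = z - 34 = -34 + z)
(3376 + 3055)*(1334 + p(-43, v)) = (3376 + 3055)*(1334 + (-34 - 43)) = 6431*(1334 - 77) = 6431*1257 = 8083767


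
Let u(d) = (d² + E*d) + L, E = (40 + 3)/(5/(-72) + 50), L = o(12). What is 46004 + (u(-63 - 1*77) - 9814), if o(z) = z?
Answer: 40034950/719 ≈ 55681.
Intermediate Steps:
L = 12
E = 3096/3595 (E = 43/(5*(-1/72) + 50) = 43/(-5/72 + 50) = 43/(3595/72) = 43*(72/3595) = 3096/3595 ≈ 0.86120)
u(d) = 12 + d² + 3096*d/3595 (u(d) = (d² + 3096*d/3595) + 12 = 12 + d² + 3096*d/3595)
46004 + (u(-63 - 1*77) - 9814) = 46004 + ((12 + (-63 - 1*77)² + 3096*(-63 - 1*77)/3595) - 9814) = 46004 + ((12 + (-63 - 77)² + 3096*(-63 - 77)/3595) - 9814) = 46004 + ((12 + (-140)² + (3096/3595)*(-140)) - 9814) = 46004 + ((12 + 19600 - 86688/719) - 9814) = 46004 + (14014340/719 - 9814) = 46004 + 6958074/719 = 40034950/719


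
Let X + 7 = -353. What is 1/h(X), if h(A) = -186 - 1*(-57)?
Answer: -1/129 ≈ -0.0077519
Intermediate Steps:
X = -360 (X = -7 - 353 = -360)
h(A) = -129 (h(A) = -186 + 57 = -129)
1/h(X) = 1/(-129) = -1/129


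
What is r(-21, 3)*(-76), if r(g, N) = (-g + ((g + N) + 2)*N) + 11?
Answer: 1216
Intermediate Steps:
r(g, N) = 11 - g + N*(2 + N + g) (r(g, N) = (-g + ((N + g) + 2)*N) + 11 = (-g + (2 + N + g)*N) + 11 = (-g + N*(2 + N + g)) + 11 = 11 - g + N*(2 + N + g))
r(-21, 3)*(-76) = (11 + 3² - 1*(-21) + 2*3 + 3*(-21))*(-76) = (11 + 9 + 21 + 6 - 63)*(-76) = -16*(-76) = 1216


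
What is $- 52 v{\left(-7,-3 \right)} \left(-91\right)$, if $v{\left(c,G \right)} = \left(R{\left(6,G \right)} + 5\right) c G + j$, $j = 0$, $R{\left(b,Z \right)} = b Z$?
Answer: $-1291836$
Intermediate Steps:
$R{\left(b,Z \right)} = Z b$
$v{\left(c,G \right)} = G c \left(5 + 6 G\right)$ ($v{\left(c,G \right)} = \left(G 6 + 5\right) c G + 0 = \left(6 G + 5\right) c G + 0 = \left(5 + 6 G\right) c G + 0 = c \left(5 + 6 G\right) G + 0 = G c \left(5 + 6 G\right) + 0 = G c \left(5 + 6 G\right)$)
$- 52 v{\left(-7,-3 \right)} \left(-91\right) = - 52 \left(\left(-3\right) \left(-7\right) \left(5 + 6 \left(-3\right)\right)\right) \left(-91\right) = - 52 \left(\left(-3\right) \left(-7\right) \left(5 - 18\right)\right) \left(-91\right) = - 52 \left(\left(-3\right) \left(-7\right) \left(-13\right)\right) \left(-91\right) = \left(-52\right) \left(-273\right) \left(-91\right) = 14196 \left(-91\right) = -1291836$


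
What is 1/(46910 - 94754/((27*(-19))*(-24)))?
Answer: 6156/288730583 ≈ 2.1321e-5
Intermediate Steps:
1/(46910 - 94754/((27*(-19))*(-24))) = 1/(46910 - 94754/((-513*(-24)))) = 1/(46910 - 94754/12312) = 1/(46910 - 94754*1/12312) = 1/(46910 - 47377/6156) = 1/(288730583/6156) = 6156/288730583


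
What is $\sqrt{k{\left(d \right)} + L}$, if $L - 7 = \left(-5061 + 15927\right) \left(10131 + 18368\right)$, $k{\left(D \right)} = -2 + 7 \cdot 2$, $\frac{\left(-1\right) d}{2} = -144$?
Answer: $\sqrt{309670153} \approx 17597.0$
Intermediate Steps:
$d = 288$ ($d = \left(-2\right) \left(-144\right) = 288$)
$k{\left(D \right)} = 12$ ($k{\left(D \right)} = -2 + 14 = 12$)
$L = 309670141$ ($L = 7 + \left(-5061 + 15927\right) \left(10131 + 18368\right) = 7 + 10866 \cdot 28499 = 7 + 309670134 = 309670141$)
$\sqrt{k{\left(d \right)} + L} = \sqrt{12 + 309670141} = \sqrt{309670153}$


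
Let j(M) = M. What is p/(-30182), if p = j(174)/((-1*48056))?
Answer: 87/725213096 ≈ 1.1996e-7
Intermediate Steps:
p = -87/24028 (p = 174/((-1*48056)) = 174/(-48056) = 174*(-1/48056) = -87/24028 ≈ -0.0036208)
p/(-30182) = -87/24028/(-30182) = -87/24028*(-1/30182) = 87/725213096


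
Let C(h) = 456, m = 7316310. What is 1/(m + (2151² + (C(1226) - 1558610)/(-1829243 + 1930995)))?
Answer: 50876/607616936159 ≈ 8.3730e-8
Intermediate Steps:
1/(m + (2151² + (C(1226) - 1558610)/(-1829243 + 1930995))) = 1/(7316310 + (2151² + (456 - 1558610)/(-1829243 + 1930995))) = 1/(7316310 + (4626801 - 1558154/101752)) = 1/(7316310 + (4626801 - 1558154*1/101752)) = 1/(7316310 + (4626801 - 779077/50876)) = 1/(7316310 + 235392348599/50876) = 1/(607616936159/50876) = 50876/607616936159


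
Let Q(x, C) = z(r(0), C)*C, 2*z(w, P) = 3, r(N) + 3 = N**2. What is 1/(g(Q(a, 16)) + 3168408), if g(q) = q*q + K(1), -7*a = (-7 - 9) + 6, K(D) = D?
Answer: 1/3168985 ≈ 3.1556e-7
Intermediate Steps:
r(N) = -3 + N**2
z(w, P) = 3/2 (z(w, P) = (1/2)*3 = 3/2)
a = 10/7 (a = -((-7 - 9) + 6)/7 = -(-16 + 6)/7 = -1/7*(-10) = 10/7 ≈ 1.4286)
Q(x, C) = 3*C/2
g(q) = 1 + q**2 (g(q) = q*q + 1 = q**2 + 1 = 1 + q**2)
1/(g(Q(a, 16)) + 3168408) = 1/((1 + ((3/2)*16)**2) + 3168408) = 1/((1 + 24**2) + 3168408) = 1/((1 + 576) + 3168408) = 1/(577 + 3168408) = 1/3168985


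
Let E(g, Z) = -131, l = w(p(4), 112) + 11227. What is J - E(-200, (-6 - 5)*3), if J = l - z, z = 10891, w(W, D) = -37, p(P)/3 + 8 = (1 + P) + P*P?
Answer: 430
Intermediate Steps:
p(P) = -21 + 3*P + 3*P² (p(P) = -24 + 3*((1 + P) + P*P) = -24 + 3*((1 + P) + P²) = -24 + 3*(1 + P + P²) = -24 + (3 + 3*P + 3*P²) = -21 + 3*P + 3*P²)
l = 11190 (l = -37 + 11227 = 11190)
J = 299 (J = 11190 - 1*10891 = 11190 - 10891 = 299)
J - E(-200, (-6 - 5)*3) = 299 - 1*(-131) = 299 + 131 = 430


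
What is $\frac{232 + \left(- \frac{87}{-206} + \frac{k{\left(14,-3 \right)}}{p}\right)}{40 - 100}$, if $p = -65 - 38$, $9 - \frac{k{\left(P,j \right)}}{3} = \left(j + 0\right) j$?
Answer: $- \frac{47879}{12360} \approx -3.8737$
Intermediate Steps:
$k{\left(P,j \right)} = 27 - 3 j^{2}$ ($k{\left(P,j \right)} = 27 - 3 \left(j + 0\right) j = 27 - 3 j j = 27 - 3 j^{2}$)
$p = -103$
$\frac{232 + \left(- \frac{87}{-206} + \frac{k{\left(14,-3 \right)}}{p}\right)}{40 - 100} = \frac{232 + \left(- \frac{87}{-206} + \frac{27 - 3 \left(-3\right)^{2}}{-103}\right)}{40 - 100} = \frac{232 + \left(\left(-87\right) \left(- \frac{1}{206}\right) + \left(27 - 27\right) \left(- \frac{1}{103}\right)\right)}{-60} = \left(232 + \left(\frac{87}{206} + \left(27 - 27\right) \left(- \frac{1}{103}\right)\right)\right) \left(- \frac{1}{60}\right) = \left(232 + \left(\frac{87}{206} + 0 \left(- \frac{1}{103}\right)\right)\right) \left(- \frac{1}{60}\right) = \left(232 + \left(\frac{87}{206} + 0\right)\right) \left(- \frac{1}{60}\right) = \left(232 + \frac{87}{206}\right) \left(- \frac{1}{60}\right) = \frac{47879}{206} \left(- \frac{1}{60}\right) = - \frac{47879}{12360}$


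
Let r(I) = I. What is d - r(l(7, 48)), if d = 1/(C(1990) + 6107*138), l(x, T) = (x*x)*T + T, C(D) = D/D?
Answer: -2022640799/842767 ≈ -2400.0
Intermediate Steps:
C(D) = 1
l(x, T) = T + T*x**2 (l(x, T) = x**2*T + T = T*x**2 + T = T + T*x**2)
d = 1/842767 (d = 1/(1 + 6107*138) = 1/(1 + 842766) = 1/842767 ≈ 1.1866e-6)
d - r(l(7, 48)) = 1/842767 - 48*(1 + 7**2) = 1/842767 - 48*(1 + 49) = 1/842767 - 48*50 = 1/842767 - 1*2400 = 1/842767 - 2400 = -2022640799/842767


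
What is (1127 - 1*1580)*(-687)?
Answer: 311211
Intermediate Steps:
(1127 - 1*1580)*(-687) = (1127 - 1580)*(-687) = -453*(-687) = 311211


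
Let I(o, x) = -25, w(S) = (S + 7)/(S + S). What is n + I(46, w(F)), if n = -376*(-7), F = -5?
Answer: 2607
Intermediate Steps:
w(S) = (7 + S)/(2*S) (w(S) = (7 + S)/((2*S)) = (7 + S)*(1/(2*S)) = (7 + S)/(2*S))
n = 2632
n + I(46, w(F)) = 2632 - 25 = 2607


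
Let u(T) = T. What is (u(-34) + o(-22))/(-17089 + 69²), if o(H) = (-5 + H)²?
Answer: -695/12328 ≈ -0.056376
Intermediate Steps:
(u(-34) + o(-22))/(-17089 + 69²) = (-34 + (-5 - 22)²)/(-17089 + 69²) = (-34 + (-27)²)/(-17089 + 4761) = (-34 + 729)/(-12328) = 695*(-1/12328) = -695/12328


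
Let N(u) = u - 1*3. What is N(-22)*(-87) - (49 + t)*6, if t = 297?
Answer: 99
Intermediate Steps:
N(u) = -3 + u (N(u) = u - 3 = -3 + u)
N(-22)*(-87) - (49 + t)*6 = (-3 - 22)*(-87) - (49 + 297)*6 = -25*(-87) - 346*6 = 2175 - 1*2076 = 2175 - 2076 = 99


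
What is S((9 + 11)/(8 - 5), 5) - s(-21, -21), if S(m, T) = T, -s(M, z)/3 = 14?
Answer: 47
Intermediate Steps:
s(M, z) = -42 (s(M, z) = -3*14 = -42)
S((9 + 11)/(8 - 5), 5) - s(-21, -21) = 5 - 1*(-42) = 5 + 42 = 47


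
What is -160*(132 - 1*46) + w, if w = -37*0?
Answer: -13760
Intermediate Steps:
w = 0
-160*(132 - 1*46) + w = -160*(132 - 1*46) + 0 = -160*(132 - 46) + 0 = -160*86 + 0 = -13760 + 0 = -13760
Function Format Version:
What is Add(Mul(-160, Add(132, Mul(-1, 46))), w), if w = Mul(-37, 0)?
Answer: -13760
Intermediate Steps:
w = 0
Add(Mul(-160, Add(132, Mul(-1, 46))), w) = Add(Mul(-160, Add(132, Mul(-1, 46))), 0) = Add(Mul(-160, Add(132, -46)), 0) = Add(Mul(-160, 86), 0) = Add(-13760, 0) = -13760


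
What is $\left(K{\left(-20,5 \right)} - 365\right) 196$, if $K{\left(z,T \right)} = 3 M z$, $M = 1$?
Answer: $-83300$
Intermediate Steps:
$K{\left(z,T \right)} = 3 z$ ($K{\left(z,T \right)} = 3 \cdot 1 z = 3 z$)
$\left(K{\left(-20,5 \right)} - 365\right) 196 = \left(3 \left(-20\right) - 365\right) 196 = \left(-60 - 365\right) 196 = \left(-425\right) 196 = -83300$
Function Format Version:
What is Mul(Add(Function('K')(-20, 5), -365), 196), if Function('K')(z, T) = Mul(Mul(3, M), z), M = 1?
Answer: -83300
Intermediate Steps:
Function('K')(z, T) = Mul(3, z) (Function('K')(z, T) = Mul(Mul(3, 1), z) = Mul(3, z))
Mul(Add(Function('K')(-20, 5), -365), 196) = Mul(Add(Mul(3, -20), -365), 196) = Mul(Add(-60, -365), 196) = Mul(-425, 196) = -83300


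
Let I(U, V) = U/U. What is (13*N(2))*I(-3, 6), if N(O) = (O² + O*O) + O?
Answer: 130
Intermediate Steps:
I(U, V) = 1
N(O) = O + 2*O² (N(O) = (O² + O²) + O = 2*O² + O = O + 2*O²)
(13*N(2))*I(-3, 6) = (13*(2*(1 + 2*2)))*1 = (13*(2*(1 + 4)))*1 = (13*(2*5))*1 = (13*10)*1 = 130*1 = 130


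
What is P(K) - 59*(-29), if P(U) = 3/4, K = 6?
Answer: 6847/4 ≈ 1711.8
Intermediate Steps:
P(U) = ¾ (P(U) = 3*(¼) = ¾)
P(K) - 59*(-29) = ¾ - 59*(-29) = ¾ + 1711 = 6847/4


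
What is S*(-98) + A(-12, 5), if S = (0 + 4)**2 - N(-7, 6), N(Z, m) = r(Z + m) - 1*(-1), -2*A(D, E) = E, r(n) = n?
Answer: -3141/2 ≈ -1570.5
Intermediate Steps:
A(D, E) = -E/2
N(Z, m) = 1 + Z + m (N(Z, m) = (Z + m) - 1*(-1) = (Z + m) + 1 = 1 + Z + m)
S = 16 (S = (0 + 4)**2 - (1 - 7 + 6) = 4**2 - 1*0 = 16 + 0 = 16)
S*(-98) + A(-12, 5) = 16*(-98) - 1/2*5 = -1568 - 5/2 = -3141/2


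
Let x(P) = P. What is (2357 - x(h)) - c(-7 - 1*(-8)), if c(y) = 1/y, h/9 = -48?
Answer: 2788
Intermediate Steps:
h = -432 (h = 9*(-48) = -432)
(2357 - x(h)) - c(-7 - 1*(-8)) = (2357 - 1*(-432)) - 1/(-7 - 1*(-8)) = (2357 + 432) - 1/(-7 + 8) = 2789 - 1/1 = 2789 - 1*1 = 2789 - 1 = 2788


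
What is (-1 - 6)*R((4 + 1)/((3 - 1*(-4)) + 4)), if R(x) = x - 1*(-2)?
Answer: -189/11 ≈ -17.182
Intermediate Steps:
R(x) = 2 + x (R(x) = x + 2 = 2 + x)
(-1 - 6)*R((4 + 1)/((3 - 1*(-4)) + 4)) = (-1 - 6)*(2 + (4 + 1)/((3 - 1*(-4)) + 4)) = -7*(2 + 5/((3 + 4) + 4)) = -7*(2 + 5/(7 + 4)) = -7*(2 + 5/11) = -7*27/11 = -189/11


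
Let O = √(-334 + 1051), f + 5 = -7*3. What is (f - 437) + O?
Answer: -463 + √717 ≈ -436.22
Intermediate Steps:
f = -26 (f = -5 - 7*3 = -5 - 21 = -26)
O = √717 ≈ 26.777
(f - 437) + O = (-26 - 437) + √717 = -463 + √717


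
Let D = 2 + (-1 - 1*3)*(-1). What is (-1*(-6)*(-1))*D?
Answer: -36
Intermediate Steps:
D = 6 (D = 2 + (-1 - 3)*(-1) = 2 - 4*(-1) = 2 + 4 = 6)
(-1*(-6)*(-1))*D = (-1*(-6)*(-1))*6 = (6*(-1))*6 = -6*6 = -36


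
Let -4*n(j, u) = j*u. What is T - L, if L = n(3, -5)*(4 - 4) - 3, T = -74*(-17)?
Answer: 1261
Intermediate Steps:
n(j, u) = -j*u/4
T = 1258
L = -3 (L = (-¼*3*(-5))*(4 - 4) - 3 = (15/4)*0 - 3 = 0 - 3 = -3)
T - L = 1258 - 1*(-3) = 1258 + 3 = 1261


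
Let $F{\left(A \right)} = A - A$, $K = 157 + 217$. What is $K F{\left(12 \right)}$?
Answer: $0$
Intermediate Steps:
$K = 374$
$F{\left(A \right)} = 0$
$K F{\left(12 \right)} = 374 \cdot 0 = 0$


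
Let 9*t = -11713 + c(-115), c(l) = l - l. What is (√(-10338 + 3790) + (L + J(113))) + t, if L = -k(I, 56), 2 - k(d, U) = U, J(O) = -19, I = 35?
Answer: -11398/9 + 2*I*√1637 ≈ -1266.4 + 80.92*I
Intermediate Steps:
k(d, U) = 2 - U
L = 54 (L = -(2 - 1*56) = -(2 - 56) = -1*(-54) = 54)
c(l) = 0
t = -11713/9 (t = (-11713 + 0)/9 = (⅑)*(-11713) = -11713/9 ≈ -1301.4)
(√(-10338 + 3790) + (L + J(113))) + t = (√(-10338 + 3790) + (54 - 19)) - 11713/9 = (√(-6548) + 35) - 11713/9 = (2*I*√1637 + 35) - 11713/9 = (35 + 2*I*√1637) - 11713/9 = -11398/9 + 2*I*√1637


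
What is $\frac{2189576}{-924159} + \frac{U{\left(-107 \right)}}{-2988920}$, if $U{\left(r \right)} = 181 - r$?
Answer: $- \frac{818091706964}{345279664785} \approx -2.3694$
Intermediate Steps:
$\frac{2189576}{-924159} + \frac{U{\left(-107 \right)}}{-2988920} = \frac{2189576}{-924159} + \frac{181 - -107}{-2988920} = 2189576 \left(- \frac{1}{924159}\right) + \left(181 + 107\right) \left(- \frac{1}{2988920}\right) = - \frac{2189576}{924159} + 288 \left(- \frac{1}{2988920}\right) = - \frac{2189576}{924159} - \frac{36}{373615} = - \frac{818091706964}{345279664785}$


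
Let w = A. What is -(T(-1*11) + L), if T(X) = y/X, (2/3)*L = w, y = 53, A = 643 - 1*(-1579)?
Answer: -36610/11 ≈ -3328.2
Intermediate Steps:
A = 2222 (A = 643 + 1579 = 2222)
w = 2222
L = 3333 (L = (3/2)*2222 = 3333)
T(X) = 53/X
-(T(-1*11) + L) = -(53/((-1*11)) + 3333) = -(53/(-11) + 3333) = -(53*(-1/11) + 3333) = -(-53/11 + 3333) = -1*36610/11 = -36610/11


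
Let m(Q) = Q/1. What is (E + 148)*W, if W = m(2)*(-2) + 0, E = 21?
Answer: -676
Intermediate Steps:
m(Q) = Q (m(Q) = Q*1 = Q)
W = -4 (W = 2*(-2) + 0 = -4 + 0 = -4)
(E + 148)*W = (21 + 148)*(-4) = 169*(-4) = -676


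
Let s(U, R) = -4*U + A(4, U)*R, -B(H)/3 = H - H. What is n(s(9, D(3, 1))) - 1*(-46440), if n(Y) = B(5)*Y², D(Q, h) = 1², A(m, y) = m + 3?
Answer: 46440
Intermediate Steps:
B(H) = 0 (B(H) = -3*(H - H) = -3*0 = 0)
A(m, y) = 3 + m
D(Q, h) = 1
s(U, R) = -4*U + 7*R (s(U, R) = -4*U + (3 + 4)*R = -4*U + 7*R)
n(Y) = 0 (n(Y) = 0*Y² = 0)
n(s(9, D(3, 1))) - 1*(-46440) = 0 - 1*(-46440) = 0 + 46440 = 46440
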